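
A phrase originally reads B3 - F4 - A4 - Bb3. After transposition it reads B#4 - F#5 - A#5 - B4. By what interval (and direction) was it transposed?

up an augmented octave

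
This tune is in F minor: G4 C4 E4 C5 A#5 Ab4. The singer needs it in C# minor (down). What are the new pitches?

D#4 G#3 B#3 G#4 E##5 E4

From F down to C# is a diminished fourth; apply that to each pitch.
G4 -> D#4
C4 -> G#3
E4 -> B#3
C5 -> G#4
A#5 -> E##5
Ab4 -> E4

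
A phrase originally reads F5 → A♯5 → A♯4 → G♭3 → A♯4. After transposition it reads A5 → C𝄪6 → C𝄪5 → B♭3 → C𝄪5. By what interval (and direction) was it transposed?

up a major third

From F5 to A5 is 3 letter names — a third of some quality.
F5 to A5 is 4 semitones, which makes it a major third; the second version is higher, so the direction is up.
Checking another pair — A#4 → C##5 — gives the same interval.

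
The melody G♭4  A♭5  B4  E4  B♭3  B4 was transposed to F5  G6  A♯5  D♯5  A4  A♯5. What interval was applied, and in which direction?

up a major seventh

From Gb4 to F5 is 7 letter names — a seventh of some quality.
Gb4 to F5 is 11 semitones, which makes it a major seventh; the second version is higher, so the direction is up.
Checking another pair — B4 → A#5 — gives the same interval.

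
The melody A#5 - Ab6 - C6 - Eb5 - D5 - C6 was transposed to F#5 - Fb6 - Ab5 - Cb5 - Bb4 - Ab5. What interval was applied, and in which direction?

down a major third

From A#5 to F#5 is 3 letter names — a third of some quality.
F#5 to A#5 is 4 semitones, which makes it a major third; the second version is lower, so the direction is down.
Checking another pair — C6 → Ab5 — gives the same interval.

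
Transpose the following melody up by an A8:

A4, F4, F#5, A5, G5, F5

A4 → A#5
F4 → F#5
F#5 → F##6
A5 → A#6
G5 → G#6
F5 → F#6

A#5 F#5 F##6 A#6 G#6 F#6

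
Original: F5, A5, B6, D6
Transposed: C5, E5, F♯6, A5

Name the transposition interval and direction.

down a perfect fourth

Take the first pair: F5 → C5. F to C spans 4 letter names, so the interval is some kind of fourth.
C5 to F5 is 5 semitones, which makes it a perfect fourth; the second version is lower, so the direction is down.
Checking another pair — D6 → A5 — gives the same interval.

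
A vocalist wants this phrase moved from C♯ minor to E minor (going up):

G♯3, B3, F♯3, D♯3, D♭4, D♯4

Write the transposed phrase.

B3 D4 A3 F#3 Fb4 F#4

From C♯ up to E is a minor third; apply that to each pitch.
G#3 gives B3
B3 gives D4
F#3 gives A3
D#3 gives F#3
Db4 gives Fb4
D#4 gives F#4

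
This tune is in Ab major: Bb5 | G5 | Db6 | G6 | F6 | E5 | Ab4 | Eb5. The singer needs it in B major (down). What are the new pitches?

C#5 A#4 E5 A#5 G#5 F##4 B3 F#4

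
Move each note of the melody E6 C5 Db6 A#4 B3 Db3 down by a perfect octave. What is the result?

E6: an octave down reaches E, and 12 semitones makes it E5.
A perfect octave down from C5 gives C4.
A perfect octave down from Db6 gives Db5.
A#4 down a perfect octave is A#3.
B3: an octave down reaches B, and 12 semitones makes it B2.
A perfect octave down from Db3 gives Db2.

E5 C4 Db5 A#3 B2 Db2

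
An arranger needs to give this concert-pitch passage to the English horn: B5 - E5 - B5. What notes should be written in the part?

F#6 B5 F#6

Written C4 sounds as F3 on the English horn, so concert pitches are written a perfect fifth up.
B5 to F#6
E5 to B5
B5 to F#6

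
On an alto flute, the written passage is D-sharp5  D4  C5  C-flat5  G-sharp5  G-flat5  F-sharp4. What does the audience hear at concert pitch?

A#4 A3 G4 Gb4 D#5 Db5 C#4

The alto flute sounds a perfect fourth below written, so transpose each written note down a perfect fourth.
D#5 becomes A#4
D4 becomes A3
C5 becomes G4
Cb5 becomes Gb4
G#5 becomes D#5
Gb5 becomes Db5
F#4 becomes C#4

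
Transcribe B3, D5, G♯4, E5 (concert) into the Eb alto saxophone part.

G#4 B5 E#5 C#6

The Eb alto saxophone sounds a major sixth below written, so the written part must be a major sixth above concert — transpose each note up.
B3 → G#4
D5 → B5
G#4 → E#5
E5 → C#6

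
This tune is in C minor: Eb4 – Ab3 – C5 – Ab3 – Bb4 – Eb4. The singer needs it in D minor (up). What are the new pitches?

F4 Bb3 D5 Bb3 C5 F4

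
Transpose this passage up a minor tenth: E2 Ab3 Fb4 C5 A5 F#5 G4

G3 Cb5 Abb5 Eb6 C7 A6 Bb5

E2 -> G3
Ab3 -> Cb5
Fb4 -> Abb5
C5 -> Eb6
A5 -> C7
F#5 -> A6
G4 -> Bb5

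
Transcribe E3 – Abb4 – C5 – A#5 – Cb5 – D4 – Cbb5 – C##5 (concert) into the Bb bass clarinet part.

Written C4 sounds as Bb2 on the Bb bass clarinet, so concert pitches are written a major ninth up.
E3 to F#4
Abb4 to Bbb5
C5 to D6
A#5 to B#6
Cb5 to Db6
D4 to E5
Cbb5 to Dbb6
C##5 to D##6

F#4 Bbb5 D6 B#6 Db6 E5 Dbb6 D##6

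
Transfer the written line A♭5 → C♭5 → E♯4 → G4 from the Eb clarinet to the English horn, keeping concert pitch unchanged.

Gb6 Bbb5 D#5 F5

First find concert pitch: the Eb clarinet sounds a minor third above written, so A♭5 C♭5 E♯4 G4 sounds Cb6 Ebb5 G#4 Bb4.
Then write for English horn: it sounds a perfect fifth below written, so the part must be a perfect fifth above concert.
Cb6 → Gb6
Ebb5 → Bbb5
G#4 → D#5
Bb4 → F5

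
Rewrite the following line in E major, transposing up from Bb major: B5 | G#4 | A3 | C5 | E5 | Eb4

E#6 C##5 D#4 F#5 A#5 A4

Bb major to E major up is an augmented fourth, so every note moves up by that interval.
B5 becomes E#6
G#4 becomes C##5
A3 becomes D#4
C5 becomes F#5
E5 becomes A#5
Eb4 becomes A4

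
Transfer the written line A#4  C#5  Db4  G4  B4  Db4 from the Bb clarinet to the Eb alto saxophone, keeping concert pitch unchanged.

E#5 G#5 Ab4 D5 F#5 Ab4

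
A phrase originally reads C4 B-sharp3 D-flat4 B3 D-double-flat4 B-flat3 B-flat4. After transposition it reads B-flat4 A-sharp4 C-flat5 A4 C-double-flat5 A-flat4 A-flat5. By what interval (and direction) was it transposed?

Take the first pair: C4 → Bb4. C to B spans 7 letter names, so the interval is some kind of seventh.
C4 to Bb4 is 10 semitones, which makes it a minor seventh; the second version is higher, so the direction is up.
Checking another pair — Bb4 → Ab5 — gives the same interval.

up a minor seventh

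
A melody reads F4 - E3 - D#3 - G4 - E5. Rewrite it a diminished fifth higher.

Cb5 Bb3 A3 Db5 Bb5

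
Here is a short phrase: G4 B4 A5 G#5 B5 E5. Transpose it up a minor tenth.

A minor tenth up from G4 gives Bb5.
B4: a tenth up reaches D, and 15 semitones makes it D6.
A5: a tenth up reaches C, and 15 semitones makes it C7.
G#5: a tenth up reaches B, and 15 semitones makes it B6.
A minor tenth up from B5 gives D7.
E5: a tenth up reaches G, and 15 semitones makes it G6.

Bb5 D6 C7 B6 D7 G6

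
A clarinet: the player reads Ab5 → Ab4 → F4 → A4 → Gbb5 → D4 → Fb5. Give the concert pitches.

F5 F4 D4 F#4 Ebb5 B3 Db5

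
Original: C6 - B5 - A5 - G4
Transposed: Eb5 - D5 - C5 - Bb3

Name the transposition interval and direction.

down a major sixth

Take the first pair: C6 → Eb5. C to E spans 6 letter names, so the interval is some kind of sixth.
Eb5 to C6 is 9 semitones, which makes it a major sixth; the second version is lower, so the direction is down.
Checking another pair — G4 → Bb3 — gives the same interval.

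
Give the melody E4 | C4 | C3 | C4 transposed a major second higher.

E4 up a major second is F#4.
A major second up from C4 gives D4.
C3: a second up reaches D, and 2 semitones makes it D3.
A major second up from C4 gives D4.

F#4 D4 D3 D4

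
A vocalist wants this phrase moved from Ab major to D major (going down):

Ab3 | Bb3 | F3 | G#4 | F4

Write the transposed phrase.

D3 E3 B2 C##4 B3

Ab major to D major down is a diminished fifth, so every note moves down by that interval.
Ab3 → D3
Bb3 → E3
F3 → B2
G#4 → C##4
F4 → B3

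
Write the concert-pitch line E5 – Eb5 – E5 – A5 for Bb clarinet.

F#5 F5 F#5 B5

The Bb clarinet sounds a major second below written, so the written part must be a major second above concert — transpose each note up.
E5 → F#5
Eb5 → F5
E5 → F#5
A5 → B5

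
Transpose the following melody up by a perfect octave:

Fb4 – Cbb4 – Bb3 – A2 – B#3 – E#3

Fb4 up a perfect octave is Fb5.
Cbb4: an octave up reaches C, and 12 semitones makes it Cbb5.
A perfect octave up from Bb3 gives Bb4.
A perfect octave up from A2 gives A3.
A perfect octave up from B#3 gives B#4.
E#3: an octave up reaches E, and 12 semitones makes it E#4.

Fb5 Cbb5 Bb4 A3 B#4 E#4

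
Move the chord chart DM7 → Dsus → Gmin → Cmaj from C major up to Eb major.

C major up to Eb major is a minor third; each chord root moves by that interval while the quality stays the same.
DM7: root D up a minor third → F, giving FM7.
Dsus: root D up a minor third → F, giving Fsus.
Gmin: root G up a minor third → Bb, giving Bbmin.
Cmaj: root C up a minor third → Eb, giving Ebmaj.

FM7 Fsus Bbmin Ebmaj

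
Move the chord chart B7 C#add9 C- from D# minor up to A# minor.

F#7 G#add9 G-

D# minor up to A# minor is a perfect fifth; each chord root moves by that interval while the quality stays the same.
B7: root B up a perfect fifth → F#, giving F#7.
C#add9: root C# up a perfect fifth → G#, giving G#add9.
C-: root C up a perfect fifth → G, giving G-.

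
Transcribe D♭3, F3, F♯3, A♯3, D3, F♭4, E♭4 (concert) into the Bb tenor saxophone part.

Eb4 G4 G#4 B#4 E4 Gb5 F5

The Bb tenor saxophone sounds a major ninth below written, so the written part must be a major ninth above concert — transpose each note up.
Db3 gives Eb4
F3 gives G4
F#3 gives G#4
A#3 gives B#4
D3 gives E4
Fb4 gives Gb5
Eb4 gives F5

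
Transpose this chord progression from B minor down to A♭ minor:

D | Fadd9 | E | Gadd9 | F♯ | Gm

B minor down to A♭ minor is an augmented second; each chord root moves by that interval while the quality stays the same.
D: root D down an augmented second → Cb, giving Cb.
Fadd9: root F down an augmented second → Ebb, giving Ebbadd9.
E: root E down an augmented second → Db, giving Db.
Gadd9: root G down an augmented second → Fb, giving Fbadd9.
F♯: root F♯ down an augmented second → Eb, giving Eb.
Gm: root G down an augmented second → Fb, giving Fbm.

Cb Ebbadd9 Db Fbadd9 Eb Fbm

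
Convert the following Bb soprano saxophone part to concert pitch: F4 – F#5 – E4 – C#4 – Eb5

The Bb soprano saxophone sounds a major second below written, so transpose each written note down a major second.
F4 to Eb4
F#5 to E5
E4 to D4
C#4 to B3
Eb5 to Db5

Eb4 E5 D4 B3 Db5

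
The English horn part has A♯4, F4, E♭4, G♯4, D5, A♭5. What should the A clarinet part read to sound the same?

First find concert pitch: the English horn sounds a perfect fifth below written, so A♯4 F4 E♭4 G♯4 D5 A♭5 sounds D#4 Bb3 Ab3 C#4 G4 Db5.
Then write for A clarinet: it sounds a minor third below written, so the part must be a minor third above concert.
D#4 → F#4
Bb3 → Db4
Ab3 → Cb4
C#4 → E4
G4 → Bb4
Db5 → Fb5

F#4 Db4 Cb4 E4 Bb4 Fb5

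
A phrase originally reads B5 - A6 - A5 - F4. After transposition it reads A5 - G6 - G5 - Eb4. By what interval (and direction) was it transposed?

down a major second

Take the first pair: B5 → A5. B to A spans 2 letter names, so the interval is some kind of second.
A5 to B5 is 2 semitones, which makes it a major second; the second version is lower, so the direction is down.
Checking another pair — F4 → Eb4 — gives the same interval.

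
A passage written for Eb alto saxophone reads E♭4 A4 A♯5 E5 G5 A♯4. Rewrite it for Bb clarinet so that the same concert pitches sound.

Ab3 D4 D#5 A4 C5 D#4

First find concert pitch: the Eb alto saxophone sounds a major sixth below written, so E♭4 A4 A♯5 E5 G5 A♯4 sounds Gb3 C4 C#5 G4 Bb4 C#4.
Then write for Bb clarinet: it sounds a major second below written, so the part must be a major second above concert.
Gb3 → Ab3
C4 → D4
C#5 → D#5
G4 → A4
Bb4 → C5
C#4 → D#4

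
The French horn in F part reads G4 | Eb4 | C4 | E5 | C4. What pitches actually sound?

C4 Ab3 F3 A4 F3

Written C4 on the French horn in F sounds as F3, a perfect fifth lower; apply that shift to every note.
G4 → C4
Eb4 → Ab3
C4 → F3
E5 → A4
C4 → F3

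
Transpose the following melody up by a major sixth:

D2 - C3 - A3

B2 A3 F#4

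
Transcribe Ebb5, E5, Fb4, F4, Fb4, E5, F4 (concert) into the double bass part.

Ebb6 E6 Fb5 F5 Fb5 E6 F5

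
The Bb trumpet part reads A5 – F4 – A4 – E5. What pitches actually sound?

The Bb trumpet sounds a major second below written, so transpose each written note down a major second.
A5 -> G5
F4 -> Eb4
A4 -> G4
E5 -> D5

G5 Eb4 G4 D5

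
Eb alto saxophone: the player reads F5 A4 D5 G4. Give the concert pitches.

Written C4 on the Eb alto saxophone sounds as Eb3, a major sixth lower; apply that shift to every note.
F5 becomes Ab4
A4 becomes C4
D5 becomes F4
G4 becomes Bb3

Ab4 C4 F4 Bb3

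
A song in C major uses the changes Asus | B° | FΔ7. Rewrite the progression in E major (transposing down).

C major down to E major is a minor sixth; each chord root moves by that interval while the quality stays the same.
Asus: root A down a minor sixth → C#, giving C#sus.
B°: root B down a minor sixth → D#, giving D#°.
FΔ7: root F down a minor sixth → A, giving AΔ7.

C#sus D#° AΔ7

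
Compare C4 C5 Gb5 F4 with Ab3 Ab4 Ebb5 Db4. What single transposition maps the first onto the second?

Take the first pair: C4 → Ab3. C to A spans 3 letter names, so the interval is some kind of third.
Ab3 to C4 is 4 semitones, which makes it a major third; the second version is lower, so the direction is down.
Checking another pair — F4 → Db4 — gives the same interval.

down a major third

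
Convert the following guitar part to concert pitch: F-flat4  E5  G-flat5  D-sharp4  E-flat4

Written C4 on the guitar sounds as C3, a perfect octave lower; apply that shift to every note.
Fb4 to Fb3
E5 to E4
Gb5 to Gb4
D#4 to D#3
Eb4 to Eb3

Fb3 E4 Gb4 D#3 Eb3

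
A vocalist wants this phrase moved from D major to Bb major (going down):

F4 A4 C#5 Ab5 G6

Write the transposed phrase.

From D down to Bb is a major third; apply that to each pitch.
F4 -> Db4
A4 -> F4
C#5 -> A4
Ab5 -> Fb5
G6 -> Eb6

Db4 F4 A4 Fb5 Eb6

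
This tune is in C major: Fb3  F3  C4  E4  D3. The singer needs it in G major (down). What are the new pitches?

C major to G major down is a perfect fourth, so every note moves down by that interval.
Fb3 → Cb3
F3 → C3
C4 → G3
E4 → B3
D3 → A2

Cb3 C3 G3 B3 A2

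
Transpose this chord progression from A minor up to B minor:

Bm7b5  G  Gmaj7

C#m7b5 A Amaj7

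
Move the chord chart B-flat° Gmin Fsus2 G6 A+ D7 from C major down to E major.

D° Bmin Asus2 B6 C#+ F#7

C major down to E major is a minor sixth; each chord root moves by that interval while the quality stays the same.
B-flat°: root B-flat down a minor sixth → D, giving D°.
Gmin: root G down a minor sixth → B, giving Bmin.
Fsus2: root F down a minor sixth → A, giving Asus2.
G6: root G down a minor sixth → B, giving B6.
A+: root A down a minor sixth → C#, giving C#+.
D7: root D down a minor sixth → F#, giving F#7.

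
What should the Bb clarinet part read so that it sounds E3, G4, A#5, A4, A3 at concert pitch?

F#3 A4 B#5 B4 B3

The Bb clarinet sounds a major second below written, so the written part must be a major second above concert — transpose each note up.
E3 → F#3
G4 → A4
A#5 → B#5
A4 → B4
A3 → B3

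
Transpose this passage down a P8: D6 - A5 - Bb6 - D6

A perfect octave down from D6 gives D5.
A5: an octave down reaches A, and 12 semitones makes it A4.
Bb6 down a perfect octave is Bb5.
A perfect octave down from D6 gives D5.

D5 A4 Bb5 D5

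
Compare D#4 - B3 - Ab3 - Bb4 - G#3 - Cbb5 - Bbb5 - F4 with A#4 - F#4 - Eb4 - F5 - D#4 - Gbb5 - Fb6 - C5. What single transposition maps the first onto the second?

up a perfect fifth

Take the first pair: D#4 → A#4. D to A spans 5 letter names, so the interval is some kind of fifth.
D#4 to A#4 is 7 semitones, which makes it a perfect fifth; the second version is higher, so the direction is up.
Checking another pair — F4 → C5 — gives the same interval.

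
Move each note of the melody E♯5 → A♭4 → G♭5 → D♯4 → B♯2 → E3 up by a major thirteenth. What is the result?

C##7 F6 Eb7 B#5 G##4 C#5

E#5 becomes C##7
Ab4 becomes F6
Gb5 becomes Eb7
D#4 becomes B#5
B#2 becomes G##4
E3 becomes C#5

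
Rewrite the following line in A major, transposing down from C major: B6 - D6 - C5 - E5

G#6 B5 A4 C#5

C major to A major down is a minor third, so every note moves down by that interval.
B6 to G#6
D6 to B5
C5 to A4
E5 to C#5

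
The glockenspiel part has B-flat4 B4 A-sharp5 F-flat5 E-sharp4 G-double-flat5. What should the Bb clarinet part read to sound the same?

C7 C#7 B#7 Gb7 F##6 Abb7

First find concert pitch: the glockenspiel sounds a perfect fifteenth above written, so B-flat4 B4 A-sharp5 F-flat5 E-sharp4 G-double-flat5 sounds Bb6 B6 A#7 Fb7 E#6 Gbb7.
Then write for Bb clarinet: it sounds a major second below written, so the part must be a major second above concert.
Bb6 → C7
B6 → C#7
A#7 → B#7
Fb7 → Gb7
E#6 → F##6
Gbb7 → Abb7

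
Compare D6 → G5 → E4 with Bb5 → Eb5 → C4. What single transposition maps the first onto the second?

down a major third

From D6 to Bb5 is 3 letter names — a third of some quality.
Bb5 to D6 is 4 semitones, which makes it a major third; the second version is lower, so the direction is down.
Checking another pair — E4 → C4 — gives the same interval.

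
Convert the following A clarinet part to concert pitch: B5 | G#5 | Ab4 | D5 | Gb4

G#5 E#5 F4 B4 Eb4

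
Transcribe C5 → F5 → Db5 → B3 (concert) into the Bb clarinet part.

The Bb clarinet sounds a major second below written, so the written part must be a major second above concert — transpose each note up.
C5 -> D5
F5 -> G5
Db5 -> Eb5
B3 -> C#4

D5 G5 Eb5 C#4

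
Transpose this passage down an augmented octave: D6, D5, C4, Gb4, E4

An augmented octave down from D6 gives Db5.
D5 down an augmented octave is Db4.
C4 down an augmented octave is Cb3.
Gb4 down an augmented octave is Gbb3.
E4 down an augmented octave is Eb3.

Db5 Db4 Cb3 Gbb3 Eb3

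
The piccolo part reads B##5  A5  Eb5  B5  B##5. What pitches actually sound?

Written C4 on the piccolo sounds as C5, a perfect octave higher; apply that shift to every note.
B##5 -> B##6
A5 -> A6
Eb5 -> Eb6
B5 -> B6
B##5 -> B##6

B##6 A6 Eb6 B6 B##6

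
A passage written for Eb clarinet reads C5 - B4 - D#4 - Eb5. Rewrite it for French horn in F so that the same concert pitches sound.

First find concert pitch: the Eb clarinet sounds a minor third above written, so C5 B4 D#4 Eb5 sounds Eb5 D5 F#4 Gb5.
Then write for French horn in F: it sounds a perfect fifth below written, so the part must be a perfect fifth above concert.
Eb5 → Bb5
D5 → A5
F#4 → C#5
Gb5 → Db6

Bb5 A5 C#5 Db6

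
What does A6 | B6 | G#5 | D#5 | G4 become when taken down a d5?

D#6 E#6 C##5 G##4 C#4

A6: a fifth down reaches D, and 6 semitones makes it D#6.
A diminished fifth down from B6 gives E#6.
A diminished fifth down from G#5 gives C##5.
A diminished fifth down from D#5 gives G##4.
A diminished fifth down from G4 gives C#4.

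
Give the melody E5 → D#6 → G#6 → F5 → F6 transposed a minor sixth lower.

G#4 F##5 B#5 A4 A5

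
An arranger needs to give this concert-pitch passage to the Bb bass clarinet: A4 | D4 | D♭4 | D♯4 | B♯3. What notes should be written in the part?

B5 E5 Eb5 E#5 C##5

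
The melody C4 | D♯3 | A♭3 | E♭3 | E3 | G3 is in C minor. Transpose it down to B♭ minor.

Bb3 C#3 Gb3 Db3 D3 F3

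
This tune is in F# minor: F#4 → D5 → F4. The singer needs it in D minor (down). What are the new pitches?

D4 Bb4 Db4

From F# down to D is a major third; apply that to each pitch.
F#4 -> D4
D5 -> Bb4
F4 -> Db4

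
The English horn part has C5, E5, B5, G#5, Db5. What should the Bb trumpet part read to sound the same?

G4 B4 F#5 D#5 Ab4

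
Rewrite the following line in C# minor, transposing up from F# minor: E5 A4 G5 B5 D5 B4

F# minor to C# minor up is a perfect fifth, so every note moves up by that interval.
E5 gives B5
A4 gives E5
G5 gives D6
B5 gives F#6
D5 gives A5
B4 gives F#5

B5 E5 D6 F#6 A5 F#5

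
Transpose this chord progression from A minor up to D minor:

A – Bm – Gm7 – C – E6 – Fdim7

D Em Cm7 F A6 Bbdim7

A minor up to D minor is a perfect fourth; each chord root moves by that interval while the quality stays the same.
A: root A up a perfect fourth → D, giving D.
Bm: root B up a perfect fourth → E, giving Em.
Gm7: root G up a perfect fourth → C, giving Cm7.
C: root C up a perfect fourth → F, giving F.
E6: root E up a perfect fourth → A, giving A6.
Fdim7: root F up a perfect fourth → Bb, giving Bbdim7.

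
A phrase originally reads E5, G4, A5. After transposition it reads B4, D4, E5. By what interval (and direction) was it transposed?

From E5 to B4 is 4 letter names — a fourth of some quality.
B4 to E5 is 5 semitones, which makes it a perfect fourth; the second version is lower, so the direction is down.
Checking another pair — A5 → E5 — gives the same interval.

down a perfect fourth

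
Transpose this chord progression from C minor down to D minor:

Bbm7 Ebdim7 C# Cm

Cm7 Fdim7 D# Dm

C minor down to D minor is a minor seventh; each chord root moves by that interval while the quality stays the same.
Bbm7: root Bb down a minor seventh → C, giving Cm7.
Ebdim7: root Eb down a minor seventh → F, giving Fdim7.
C#: root C# down a minor seventh → D#, giving D#.
Cm: root C down a minor seventh → D, giving Dm.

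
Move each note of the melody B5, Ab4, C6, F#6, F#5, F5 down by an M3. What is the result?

G5 Fb4 Ab5 D6 D5 Db5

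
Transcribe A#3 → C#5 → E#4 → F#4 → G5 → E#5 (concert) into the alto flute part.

The alto flute sounds a perfect fourth below written, so the written part must be a perfect fourth above concert — transpose each note up.
A#3 gives D#4
C#5 gives F#5
E#4 gives A#4
F#4 gives B4
G5 gives C6
E#5 gives A#5

D#4 F#5 A#4 B4 C6 A#5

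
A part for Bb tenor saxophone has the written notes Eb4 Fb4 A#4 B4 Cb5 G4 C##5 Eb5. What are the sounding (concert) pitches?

Db3 Ebb3 G#3 A3 Bbb3 F3 B#3 Db4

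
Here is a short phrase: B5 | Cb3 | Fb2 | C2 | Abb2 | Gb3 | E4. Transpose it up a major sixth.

G#6 Ab3 Db3 A2 Fb3 Eb4 C#5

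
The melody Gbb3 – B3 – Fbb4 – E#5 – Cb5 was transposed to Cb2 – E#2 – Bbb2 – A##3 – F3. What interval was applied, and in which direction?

down a diminished twelfth

From Gbb3 to Cb2 is 12 letter names — a twelfth of some quality.
Cb2 to Gbb3 is 18 semitones, which makes it a diminished twelfth; the second version is lower, so the direction is down.
Checking another pair — Cb5 → F3 — gives the same interval.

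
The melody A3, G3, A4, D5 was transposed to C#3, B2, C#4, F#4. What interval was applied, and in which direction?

down a minor sixth

Take the first pair: A3 → C#3. A to C spans 6 letter names, so the interval is some kind of sixth.
C#3 to A3 is 8 semitones, which makes it a minor sixth; the second version is lower, so the direction is down.
Checking another pair — D5 → F#4 — gives the same interval.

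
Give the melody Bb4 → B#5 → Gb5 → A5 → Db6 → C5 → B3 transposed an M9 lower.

Ab3 A#4 Fb4 G4 Cb5 Bb3 A2

Bb4 becomes Ab3
B#5 becomes A#4
Gb5 becomes Fb4
A5 becomes G4
Db6 becomes Cb5
C5 becomes Bb3
B3 becomes A2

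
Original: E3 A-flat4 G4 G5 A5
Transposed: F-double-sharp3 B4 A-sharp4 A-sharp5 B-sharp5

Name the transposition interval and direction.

up an augmented second

Take the first pair: E3 → F##3. E to F spans 2 letter names, so the interval is some kind of second.
E3 to F##3 is 3 semitones, which makes it an augmented second; the second version is higher, so the direction is up.
Checking another pair — A5 → B#5 — gives the same interval.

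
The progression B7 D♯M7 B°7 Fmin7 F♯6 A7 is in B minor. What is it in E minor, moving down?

E7 G#M7 E°7 Bbmin7 B6 D7

B minor down to E minor is a perfect fifth; each chord root moves by that interval while the quality stays the same.
B7: root B down a perfect fifth → E, giving E7.
D♯M7: root D♯ down a perfect fifth → G#, giving G#M7.
B°7: root B down a perfect fifth → E, giving E°7.
Fmin7: root F down a perfect fifth → Bb, giving Bbmin7.
F♯6: root F♯ down a perfect fifth → B, giving B6.
A7: root A down a perfect fifth → D, giving D7.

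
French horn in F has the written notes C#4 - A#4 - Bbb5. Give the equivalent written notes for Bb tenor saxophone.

First find concert pitch: the French horn in F sounds a perfect fifth below written, so C#4 A#4 Bbb5 sounds F#3 D#4 Ebb5.
Then write for Bb tenor saxophone: it sounds a major ninth below written, so the part must be a major ninth above concert.
F#3 → G#4
D#4 → E#5
Ebb5 → Fb6

G#4 E#5 Fb6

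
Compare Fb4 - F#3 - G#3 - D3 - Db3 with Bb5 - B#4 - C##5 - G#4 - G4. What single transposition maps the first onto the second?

From Fb4 to Bb5 is 11 letter names — an eleventh of some quality.
Fb4 to Bb5 is 18 semitones, which makes it an augmented eleventh; the second version is higher, so the direction is up.
Checking another pair — Db3 → G4 — gives the same interval.

up an augmented eleventh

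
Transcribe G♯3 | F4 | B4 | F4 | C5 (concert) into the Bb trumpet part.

Written C4 sounds as Bb3 on the Bb trumpet, so concert pitches are written a major second up.
G#3 gives A#3
F4 gives G4
B4 gives C#5
F4 gives G4
C5 gives D5

A#3 G4 C#5 G4 D5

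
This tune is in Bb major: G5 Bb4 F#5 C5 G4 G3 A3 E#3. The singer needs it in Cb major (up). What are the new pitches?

Ab5 Cb5 G5 Db5 Ab4 Ab3 Bb3 F#3

From Bb up to Cb is a minor second; apply that to each pitch.
G5 → Ab5
Bb4 → Cb5
F#5 → G5
C5 → Db5
G4 → Ab4
G3 → Ab3
A3 → Bb3
E#3 → F#3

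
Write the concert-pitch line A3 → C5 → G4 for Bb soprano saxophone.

B3 D5 A4

The Bb soprano saxophone sounds a major second below written, so the written part must be a major second above concert — transpose each note up.
A3 gives B3
C5 gives D5
G4 gives A4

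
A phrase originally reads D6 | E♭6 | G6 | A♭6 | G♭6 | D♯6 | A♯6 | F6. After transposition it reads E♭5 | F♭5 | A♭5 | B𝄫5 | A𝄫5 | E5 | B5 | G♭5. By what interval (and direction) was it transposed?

down a major seventh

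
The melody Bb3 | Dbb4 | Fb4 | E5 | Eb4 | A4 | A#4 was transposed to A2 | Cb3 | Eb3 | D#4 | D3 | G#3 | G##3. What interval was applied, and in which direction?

Take the first pair: Bb3 → A2. B to A spans 9 letter names, so the interval is some kind of ninth.
A2 to Bb3 is 13 semitones, which makes it a minor ninth; the second version is lower, so the direction is down.
Checking another pair — A#4 → G##3 — gives the same interval.

down a minor ninth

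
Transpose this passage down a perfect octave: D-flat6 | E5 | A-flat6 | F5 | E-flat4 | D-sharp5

Db5 E4 Ab5 F4 Eb3 D#4

Db6: an octave down reaches D, and 12 semitones makes it Db5.
A perfect octave down from E5 gives E4.
Ab6: an octave down reaches A, and 12 semitones makes it Ab5.
F5 down a perfect octave is F4.
Eb4 down a perfect octave is Eb3.
D#5: an octave down reaches D, and 12 semitones makes it D#4.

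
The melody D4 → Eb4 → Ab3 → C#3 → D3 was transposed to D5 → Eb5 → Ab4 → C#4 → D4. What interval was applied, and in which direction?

Take the first pair: D4 → D5. D to D spans 8 letter names, so the interval is some kind of octave.
D4 to D5 is 12 semitones, which makes it a perfect octave; the second version is higher, so the direction is up.
Checking another pair — D3 → D4 — gives the same interval.

up a perfect octave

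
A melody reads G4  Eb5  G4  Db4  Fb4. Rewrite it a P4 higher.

C5 Ab5 C5 Gb4 Bbb4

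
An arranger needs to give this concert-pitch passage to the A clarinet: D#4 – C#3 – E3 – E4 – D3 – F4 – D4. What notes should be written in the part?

F#4 E3 G3 G4 F3 Ab4 F4

Written C4 sounds as A3 on the A clarinet, so concert pitches are written a minor third up.
D#4 gives F#4
C#3 gives E3
E3 gives G3
E4 gives G4
D3 gives F3
F4 gives Ab4
D4 gives F4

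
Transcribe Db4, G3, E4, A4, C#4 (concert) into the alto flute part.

Written C4 sounds as G3 on the alto flute, so concert pitches are written a perfect fourth up.
Db4 to Gb4
G3 to C4
E4 to A4
A4 to D5
C#4 to F#4

Gb4 C4 A4 D5 F#4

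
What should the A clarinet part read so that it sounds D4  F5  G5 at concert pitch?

The A clarinet sounds a minor third below written, so the written part must be a minor third above concert — transpose each note up.
D4 gives F4
F5 gives Ab5
G5 gives Bb5

F4 Ab5 Bb5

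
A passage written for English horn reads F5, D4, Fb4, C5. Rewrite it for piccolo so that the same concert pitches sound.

Bb3 G2 Bbb2 F3

First find concert pitch: the English horn sounds a perfect fifth below written, so F5 D4 Fb4 C5 sounds Bb4 G3 Bbb3 F4.
Then write for piccolo: it sounds a perfect octave above written, so the part must be a perfect octave below concert.
Bb4 → Bb3
G3 → G2
Bbb3 → Bbb2
F4 → F3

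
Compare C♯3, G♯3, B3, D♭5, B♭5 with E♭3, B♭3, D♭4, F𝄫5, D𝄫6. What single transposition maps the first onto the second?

up a diminished third

From C#3 to Eb3 is 3 letter names — a third of some quality.
C#3 to Eb3 is 2 semitones, which makes it a diminished third; the second version is higher, so the direction is up.
Checking another pair — Bb5 → Dbb6 — gives the same interval.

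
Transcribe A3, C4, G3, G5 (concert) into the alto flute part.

D4 F4 C4 C6

Written C4 sounds as G3 on the alto flute, so concert pitches are written a perfect fourth up.
A3 → D4
C4 → F4
G3 → C4
G5 → C6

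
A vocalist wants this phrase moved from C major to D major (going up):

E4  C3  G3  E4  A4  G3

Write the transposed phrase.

F#4 D3 A3 F#4 B4 A3

From C up to D is a major second; apply that to each pitch.
E4 -> F#4
C3 -> D3
G3 -> A3
E4 -> F#4
A4 -> B4
G3 -> A3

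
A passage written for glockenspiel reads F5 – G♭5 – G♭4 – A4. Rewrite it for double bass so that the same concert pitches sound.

First find concert pitch: the glockenspiel sounds a perfect fifteenth above written, so F5 G♭5 G♭4 A4 sounds F7 Gb7 Gb6 A6.
Then write for double bass: it sounds a perfect octave below written, so the part must be a perfect octave above concert.
F7 → F8
Gb7 → Gb8
Gb6 → Gb7
A6 → A7

F8 Gb8 Gb7 A7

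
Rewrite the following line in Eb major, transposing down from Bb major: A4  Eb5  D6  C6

D4 Ab4 G5 F5

Bb major to Eb major down is a perfect fifth, so every note moves down by that interval.
A4 to D4
Eb5 to Ab4
D6 to G5
C6 to F5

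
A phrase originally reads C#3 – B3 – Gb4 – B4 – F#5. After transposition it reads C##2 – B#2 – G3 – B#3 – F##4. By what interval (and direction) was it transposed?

From C#3 to C##2 is 8 letter names — an octave of some quality.
C##2 to C#3 is 11 semitones, which makes it a diminished octave; the second version is lower, so the direction is down.
Checking another pair — F#5 → F##4 — gives the same interval.

down a diminished octave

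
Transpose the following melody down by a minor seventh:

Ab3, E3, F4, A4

Bb2 F#2 G3 B3

Ab3 -> Bb2
E3 -> F#2
F4 -> G3
A4 -> B3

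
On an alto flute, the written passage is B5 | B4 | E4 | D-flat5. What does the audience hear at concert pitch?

F#5 F#4 B3 Ab4

The alto flute sounds a perfect fourth below written, so transpose each written note down a perfect fourth.
B5 gives F#5
B4 gives F#4
E4 gives B3
Db5 gives Ab4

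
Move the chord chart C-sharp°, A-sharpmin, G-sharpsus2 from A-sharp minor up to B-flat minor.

Db° Bbmin Absus2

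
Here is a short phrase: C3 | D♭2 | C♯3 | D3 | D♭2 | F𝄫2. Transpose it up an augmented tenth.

E#4 F#3 E##4 F##4 F#3 Ab3

C3 up an augmented tenth is E#4.
An augmented tenth up from Db2 gives F#3.
C#3 up an augmented tenth is E##4.
An augmented tenth up from D3 gives F##4.
Db2 up an augmented tenth is F#3.
Fbb2 up an augmented tenth is Ab3.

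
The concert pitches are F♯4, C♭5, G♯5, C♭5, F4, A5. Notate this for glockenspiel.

F#2 Cb3 G#3 Cb3 F2 A3

Written C4 sounds as C6 on the glockenspiel, so concert pitches are written a perfect fifteenth down.
F#4 -> F#2
Cb5 -> Cb3
G#5 -> G#3
Cb5 -> Cb3
F4 -> F2
A5 -> A3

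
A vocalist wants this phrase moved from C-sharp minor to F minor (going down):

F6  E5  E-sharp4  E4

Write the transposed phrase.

From C-sharp down to F is an augmented fifth; apply that to each pitch.
F6 -> Bbb5
E5 -> Ab4
E#4 -> A3
E4 -> Ab3

Bbb5 Ab4 A3 Ab3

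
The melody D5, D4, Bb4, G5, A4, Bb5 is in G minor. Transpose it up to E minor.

B5 B4 G5 E6 F#5 G6

From G up to E is a major sixth; apply that to each pitch.
D5 gives B5
D4 gives B4
Bb4 gives G5
G5 gives E6
A4 gives F#5
Bb5 gives G6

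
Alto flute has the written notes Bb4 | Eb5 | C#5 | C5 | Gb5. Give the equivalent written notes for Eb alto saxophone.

D5 G5 E#5 E5 Bb5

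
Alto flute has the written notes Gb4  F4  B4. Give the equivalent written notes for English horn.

Ab4 G4 C#5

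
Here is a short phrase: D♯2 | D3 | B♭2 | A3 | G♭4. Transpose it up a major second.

D#2 up a major second is E#2.
D3 up a major second is E3.
A major second up from Bb2 gives C3.
A major second up from A3 gives B3.
Gb4 up a major second is Ab4.

E#2 E3 C3 B3 Ab4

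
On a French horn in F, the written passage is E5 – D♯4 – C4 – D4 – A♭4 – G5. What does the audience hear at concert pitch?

The French horn in F sounds a perfect fifth below written, so transpose each written note down a perfect fifth.
E5 to A4
D#4 to G#3
C4 to F3
D4 to G3
Ab4 to Db4
G5 to C5

A4 G#3 F3 G3 Db4 C5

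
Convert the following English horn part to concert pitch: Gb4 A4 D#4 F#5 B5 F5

Written C4 on the English horn sounds as F3, a perfect fifth lower; apply that shift to every note.
Gb4 becomes Cb4
A4 becomes D4
D#4 becomes G#3
F#5 becomes B4
B5 becomes E5
F5 becomes Bb4

Cb4 D4 G#3 B4 E5 Bb4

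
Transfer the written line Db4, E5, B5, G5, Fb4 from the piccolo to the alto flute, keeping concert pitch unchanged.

First find concert pitch: the piccolo sounds a perfect octave above written, so Db4 E5 B5 G5 Fb4 sounds Db5 E6 B6 G6 Fb5.
Then write for alto flute: it sounds a perfect fourth below written, so the part must be a perfect fourth above concert.
Db5 → Gb5
E6 → A6
B6 → E7
G6 → C7
Fb5 → Bbb5

Gb5 A6 E7 C7 Bbb5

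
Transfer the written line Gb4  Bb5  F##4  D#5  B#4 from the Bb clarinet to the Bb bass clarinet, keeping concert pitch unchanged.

First find concert pitch: the Bb clarinet sounds a major second below written, so Gb4 Bb5 F##4 D#5 B#4 sounds Fb4 Ab5 E#4 C#5 A#4.
Then write for Bb bass clarinet: it sounds a major ninth below written, so the part must be a major ninth above concert.
Fb4 → Gb5
Ab5 → Bb6
E#4 → F##5
C#5 → D#6
A#4 → B#5

Gb5 Bb6 F##5 D#6 B#5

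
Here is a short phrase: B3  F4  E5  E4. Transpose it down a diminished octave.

B#2 F#3 E#4 E#3

B3 to B#2
F4 to F#3
E5 to E#4
E4 to E#3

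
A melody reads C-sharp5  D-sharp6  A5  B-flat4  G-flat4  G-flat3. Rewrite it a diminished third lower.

A##4 B##5 F##5 G#4 E4 E3

C#5 -> A##4
D#6 -> B##5
A5 -> F##5
Bb4 -> G#4
Gb4 -> E4
Gb3 -> E3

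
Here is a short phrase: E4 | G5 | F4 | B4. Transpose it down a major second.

D4 F5 Eb4 A4

A major second down from E4 gives D4.
A major second down from G5 gives F5.
F4: a second down reaches E, and 2 semitones makes it Eb4.
B4: a second down reaches A, and 2 semitones makes it A4.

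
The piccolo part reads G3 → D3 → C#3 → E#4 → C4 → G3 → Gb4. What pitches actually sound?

The piccolo sounds a perfect octave above written, so transpose each written note up a perfect octave.
G3 becomes G4
D3 becomes D4
C#3 becomes C#4
E#4 becomes E#5
C4 becomes C5
G3 becomes G4
Gb4 becomes Gb5

G4 D4 C#4 E#5 C5 G4 Gb5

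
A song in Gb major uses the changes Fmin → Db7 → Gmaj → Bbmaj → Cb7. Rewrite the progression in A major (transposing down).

Gb major down to A major is a diminished seventh; each chord root moves by that interval while the quality stays the same.
Fmin: root F down a diminished seventh → G#, giving G#min.
Db7: root Db down a diminished seventh → E, giving E7.
Gmaj: root G down a diminished seventh → A#, giving A#maj.
Bbmaj: root Bb down a diminished seventh → C#, giving C#maj.
Cb7: root Cb down a diminished seventh → D, giving D7.

G#min E7 A#maj C#maj D7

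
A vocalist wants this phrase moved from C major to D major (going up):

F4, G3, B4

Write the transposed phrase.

G4 A3 C#5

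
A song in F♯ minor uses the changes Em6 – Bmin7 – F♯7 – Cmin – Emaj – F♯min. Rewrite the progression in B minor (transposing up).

F♯ minor up to B minor is a perfect fourth; each chord root moves by that interval while the quality stays the same.
Em6: root E up a perfect fourth → A, giving Am6.
Bmin7: root B up a perfect fourth → E, giving Emin7.
F♯7: root F♯ up a perfect fourth → B, giving B7.
Cmin: root C up a perfect fourth → F, giving Fmin.
Emaj: root E up a perfect fourth → A, giving Amaj.
F♯min: root F♯ up a perfect fourth → B, giving Bmin.

Am6 Emin7 B7 Fmin Amaj Bmin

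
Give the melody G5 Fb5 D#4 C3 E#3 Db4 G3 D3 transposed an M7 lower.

Ab4 Gbb4 E3 Db2 F#2 Ebb3 Ab2 Eb2

G5 becomes Ab4
Fb5 becomes Gbb4
D#4 becomes E3
C3 becomes Db2
E#3 becomes F#2
Db4 becomes Ebb3
G3 becomes Ab2
D3 becomes Eb2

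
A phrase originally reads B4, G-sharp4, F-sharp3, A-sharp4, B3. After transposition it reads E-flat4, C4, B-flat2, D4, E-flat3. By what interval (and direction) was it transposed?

down an augmented fifth

From B4 to Eb4 is 5 letter names — a fifth of some quality.
Eb4 to B4 is 8 semitones, which makes it an augmented fifth; the second version is lower, so the direction is down.
Checking another pair — B3 → Eb3 — gives the same interval.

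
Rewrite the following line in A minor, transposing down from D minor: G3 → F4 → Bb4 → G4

From D down to A is a perfect fourth; apply that to each pitch.
G3 -> D3
F4 -> C4
Bb4 -> F4
G4 -> D4

D3 C4 F4 D4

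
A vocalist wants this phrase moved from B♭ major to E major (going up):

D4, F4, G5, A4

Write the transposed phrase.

From B♭ up to E is an augmented fourth; apply that to each pitch.
D4 becomes G#4
F4 becomes B4
G5 becomes C#6
A4 becomes D#5

G#4 B4 C#6 D#5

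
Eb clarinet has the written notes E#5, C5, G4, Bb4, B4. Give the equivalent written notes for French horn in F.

D#6 Bb5 F5 Ab5 A5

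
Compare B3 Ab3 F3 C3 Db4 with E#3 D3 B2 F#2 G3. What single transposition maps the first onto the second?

down a diminished fifth

From B3 to E#3 is 5 letter names — a fifth of some quality.
E#3 to B3 is 6 semitones, which makes it a diminished fifth; the second version is lower, so the direction is down.
Checking another pair — Db4 → G3 — gives the same interval.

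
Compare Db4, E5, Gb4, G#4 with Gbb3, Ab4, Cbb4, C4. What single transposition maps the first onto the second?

Take the first pair: Db4 → Gbb3. D to G spans 5 letter names, so the interval is some kind of fifth.
Gbb3 to Db4 is 8 semitones, which makes it an augmented fifth; the second version is lower, so the direction is down.
Checking another pair — G#4 → C4 — gives the same interval.

down an augmented fifth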